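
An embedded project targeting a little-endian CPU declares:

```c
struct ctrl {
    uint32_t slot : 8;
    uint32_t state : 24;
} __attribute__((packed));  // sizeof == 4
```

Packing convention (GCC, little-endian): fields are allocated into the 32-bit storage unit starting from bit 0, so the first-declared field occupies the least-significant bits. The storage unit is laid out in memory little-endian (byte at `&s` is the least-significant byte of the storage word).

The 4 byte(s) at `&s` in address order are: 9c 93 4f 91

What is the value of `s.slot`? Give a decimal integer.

156

[0]=0x9c [1]=0x93 [2]=0x4f [3]=0x91 (little-endian) → word 0x914f939c
slot:8 @ bit 0 → (0x914f939c>>0)&0xff = 0x9c  ←
state:24 @ bit 8 → (0x914f939c>>8)&0xffffff = 0x914f93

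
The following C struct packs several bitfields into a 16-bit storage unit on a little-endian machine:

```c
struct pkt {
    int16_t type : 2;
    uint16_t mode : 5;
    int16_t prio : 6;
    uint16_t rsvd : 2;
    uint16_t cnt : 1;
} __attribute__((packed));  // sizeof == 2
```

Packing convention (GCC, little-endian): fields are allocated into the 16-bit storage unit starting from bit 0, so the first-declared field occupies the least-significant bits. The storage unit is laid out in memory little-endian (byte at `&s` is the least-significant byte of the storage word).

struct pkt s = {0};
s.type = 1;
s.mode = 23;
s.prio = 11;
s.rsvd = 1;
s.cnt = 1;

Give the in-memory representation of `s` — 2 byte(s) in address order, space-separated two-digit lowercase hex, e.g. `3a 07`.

type:2 = 1 → 0x1 << 0 → word 0x0001
mode:5 = 23 → 0x17 << 2 → word 0x005d
prio:6 = 11 → 0xb << 7 → word 0x05dd
rsvd:2 = 1 → 0x1 << 13 → word 0x25dd
cnt:1 = 1 → 0x1 << 15 → word 0xa5dd
word = 0xa5dd → little-endian bytes:
  [0]=0xdd  [1]=0xa5

dd a5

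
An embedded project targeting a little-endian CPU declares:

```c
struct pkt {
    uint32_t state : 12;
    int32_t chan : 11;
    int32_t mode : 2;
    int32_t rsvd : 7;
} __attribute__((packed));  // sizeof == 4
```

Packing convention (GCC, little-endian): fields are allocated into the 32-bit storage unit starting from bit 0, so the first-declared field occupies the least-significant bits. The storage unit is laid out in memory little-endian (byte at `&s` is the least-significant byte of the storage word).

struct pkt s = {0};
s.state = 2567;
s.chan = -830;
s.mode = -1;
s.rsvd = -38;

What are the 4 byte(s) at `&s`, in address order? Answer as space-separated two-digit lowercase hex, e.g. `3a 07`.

state:12 = 2567 → 0xa07 << 0 → word 0x00000a07
chan:11 = -830 → 0x4c2 << 12 → word 0x004c2a07
mode:2 = -1 → 0x3 << 23 → word 0x01cc2a07
rsvd:7 = -38 → 0x5a << 25 → word 0xb5cc2a07
word = 0xb5cc2a07 → little-endian bytes:
  [0]=0x07  [1]=0x2a  [2]=0xcc  [3]=0xb5

07 2a cc b5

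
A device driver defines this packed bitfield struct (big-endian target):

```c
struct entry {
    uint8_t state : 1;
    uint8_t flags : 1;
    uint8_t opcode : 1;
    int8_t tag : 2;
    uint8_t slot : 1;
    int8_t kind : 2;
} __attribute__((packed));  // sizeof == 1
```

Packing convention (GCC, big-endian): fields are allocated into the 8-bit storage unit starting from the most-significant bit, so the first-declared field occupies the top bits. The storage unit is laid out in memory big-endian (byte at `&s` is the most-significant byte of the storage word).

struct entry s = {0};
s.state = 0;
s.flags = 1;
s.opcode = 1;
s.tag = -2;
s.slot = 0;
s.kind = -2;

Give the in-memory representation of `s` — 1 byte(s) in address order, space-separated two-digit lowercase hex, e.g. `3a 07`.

state (1b) val=0 bits=0x0 at bit 7: 0x00
flags (1b) val=1 bits=0x1 at bit 6: 0x40
opcode (1b) val=1 bits=0x1 at bit 5: 0x60
tag (2b) val=-2 bits=0x2 at bit 3: 0x70
slot (1b) val=0 bits=0x0 at bit 2: 0x70
kind (2b) val=-2 bits=0x2 at bit 0: 0x72
word = 0x72 → big-endian bytes:
  [0]=0x72

72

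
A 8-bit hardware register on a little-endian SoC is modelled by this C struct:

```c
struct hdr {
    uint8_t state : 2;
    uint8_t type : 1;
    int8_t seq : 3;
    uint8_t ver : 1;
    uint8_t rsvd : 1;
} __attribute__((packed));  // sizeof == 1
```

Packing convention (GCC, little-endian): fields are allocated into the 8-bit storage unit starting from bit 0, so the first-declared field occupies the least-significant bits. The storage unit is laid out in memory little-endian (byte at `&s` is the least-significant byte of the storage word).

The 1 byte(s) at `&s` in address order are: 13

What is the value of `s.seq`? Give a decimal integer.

2

[0]=0x13 (little-endian) → word 0x13
state [0+:2] = (word>>0) & 0x3 = 3
type [2+:1] = (word>>2) & 0x1 = 0
seq [3+:3] = (word>>3) & 0x7 = 2  ←
ver [6+:1] = (word>>6) & 0x1 = 0
rsvd [7+:1] = (word>>7) & 0x1 = 0
seq signed 3b, MSB=0: value = 2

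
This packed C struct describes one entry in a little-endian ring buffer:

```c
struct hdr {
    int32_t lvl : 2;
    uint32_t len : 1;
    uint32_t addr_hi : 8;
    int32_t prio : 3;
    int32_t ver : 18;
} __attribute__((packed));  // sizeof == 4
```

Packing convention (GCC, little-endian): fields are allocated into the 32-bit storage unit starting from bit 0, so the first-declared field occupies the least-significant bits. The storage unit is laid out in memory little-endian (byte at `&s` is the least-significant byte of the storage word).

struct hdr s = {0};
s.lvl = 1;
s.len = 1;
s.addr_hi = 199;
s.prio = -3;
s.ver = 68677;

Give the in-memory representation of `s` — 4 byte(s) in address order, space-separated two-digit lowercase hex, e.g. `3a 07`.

lvl (2b) val=1 bits=0x1 at bit 0: 0x00000001
len (1b) val=1 bits=0x1 at bit 2: 0x00000005
addr_hi (8b) val=199 bits=0xc7 at bit 3: 0x0000063d
prio (3b) val=-3 bits=0x5 at bit 11: 0x00002e3d
ver (18b) val=68677 bits=0x10c45 at bit 14: 0x43116e3d
word = 0x43116e3d → little-endian bytes:
  [0]=0x3d  [1]=0x6e  [2]=0x11  [3]=0x43

3d 6e 11 43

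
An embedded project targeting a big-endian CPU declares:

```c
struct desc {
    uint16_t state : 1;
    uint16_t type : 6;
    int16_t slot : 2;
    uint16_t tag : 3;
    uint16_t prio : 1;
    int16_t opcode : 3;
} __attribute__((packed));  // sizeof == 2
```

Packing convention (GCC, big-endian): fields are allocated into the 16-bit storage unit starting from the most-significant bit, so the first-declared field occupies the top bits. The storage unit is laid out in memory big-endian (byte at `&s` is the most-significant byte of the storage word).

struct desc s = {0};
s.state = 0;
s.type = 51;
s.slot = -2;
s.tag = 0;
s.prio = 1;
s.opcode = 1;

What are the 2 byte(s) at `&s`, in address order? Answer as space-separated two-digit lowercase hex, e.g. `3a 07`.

67 09

[15+:1] state=0 & 0x1 = 0x0; word=0x0000
[9+:6] type=51 & 0x3f = 0x33; word=0x6600
[7+:2] slot=-2 & 0x3 = 0x2; word=0x6700
[4+:3] tag=0 & 0x7 = 0x0; word=0x6700
[3+:1] prio=1 & 0x1 = 0x1; word=0x6708
[0+:3] opcode=1 & 0x7 = 0x1; word=0x6709
word = 0x6709 → big-endian bytes:
  [0]=0x67  [1]=0x09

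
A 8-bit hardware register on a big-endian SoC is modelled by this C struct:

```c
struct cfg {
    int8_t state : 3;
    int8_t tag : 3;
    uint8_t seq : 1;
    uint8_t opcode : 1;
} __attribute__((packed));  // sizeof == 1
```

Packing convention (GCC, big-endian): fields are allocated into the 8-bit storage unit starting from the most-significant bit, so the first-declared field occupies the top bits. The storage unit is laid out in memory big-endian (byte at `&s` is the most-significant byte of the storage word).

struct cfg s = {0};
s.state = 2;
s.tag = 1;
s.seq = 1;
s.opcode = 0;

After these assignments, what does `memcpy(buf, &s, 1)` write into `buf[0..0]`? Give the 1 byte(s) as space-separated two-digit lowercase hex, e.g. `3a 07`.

46

state:3 = 2 → 0x2 << 5 → word 0x40
tag:3 = 1 → 0x1 << 2 → word 0x44
seq:1 = 1 → 0x1 << 1 → word 0x46
opcode:1 = 0 → 0x0 << 0 → word 0x46
word = 0x46 → big-endian bytes:
  [0]=0x46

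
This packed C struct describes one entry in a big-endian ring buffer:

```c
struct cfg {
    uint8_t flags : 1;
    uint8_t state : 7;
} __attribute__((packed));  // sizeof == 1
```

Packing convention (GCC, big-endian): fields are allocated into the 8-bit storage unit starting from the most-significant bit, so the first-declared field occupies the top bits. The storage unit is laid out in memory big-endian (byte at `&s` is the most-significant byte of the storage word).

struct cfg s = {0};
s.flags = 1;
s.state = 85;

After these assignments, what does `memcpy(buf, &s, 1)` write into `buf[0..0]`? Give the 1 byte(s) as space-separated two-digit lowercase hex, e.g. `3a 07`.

d5

flags:1 = 1 → 0x1 << 7 → word 0x80
state:7 = 85 → 0x55 << 0 → word 0xd5
word = 0xd5 → big-endian bytes:
  [0]=0xd5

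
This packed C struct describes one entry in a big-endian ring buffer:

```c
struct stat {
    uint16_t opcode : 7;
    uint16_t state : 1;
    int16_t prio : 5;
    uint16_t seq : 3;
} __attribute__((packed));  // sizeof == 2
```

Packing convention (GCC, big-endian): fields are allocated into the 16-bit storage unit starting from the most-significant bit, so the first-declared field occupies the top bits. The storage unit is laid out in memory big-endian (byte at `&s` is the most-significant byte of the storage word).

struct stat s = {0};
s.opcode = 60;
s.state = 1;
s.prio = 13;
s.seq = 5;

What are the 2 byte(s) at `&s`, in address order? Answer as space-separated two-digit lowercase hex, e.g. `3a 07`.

79 6d

opcode:7 = 60 → 0x3c << 9 → word 0x7800
state:1 = 1 → 0x1 << 8 → word 0x7900
prio:5 = 13 → 0xd << 3 → word 0x7968
seq:3 = 5 → 0x5 << 0 → word 0x796d
word = 0x796d → big-endian bytes:
  [0]=0x79  [1]=0x6d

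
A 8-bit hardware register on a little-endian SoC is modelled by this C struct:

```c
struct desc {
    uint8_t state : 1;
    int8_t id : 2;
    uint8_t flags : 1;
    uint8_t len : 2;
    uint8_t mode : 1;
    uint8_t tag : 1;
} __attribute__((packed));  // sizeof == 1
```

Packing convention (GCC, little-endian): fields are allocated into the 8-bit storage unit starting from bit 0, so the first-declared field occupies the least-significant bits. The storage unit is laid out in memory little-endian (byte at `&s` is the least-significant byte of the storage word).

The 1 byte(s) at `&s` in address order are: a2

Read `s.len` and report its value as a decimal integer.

[0]=0xa2 (little-endian) → word 0xa2
state [0+:1] = (word>>0) & 0x1 = 0
id [1+:2] = (word>>1) & 0x3 = 1
flags [3+:1] = (word>>3) & 0x1 = 0
len [4+:2] = (word>>4) & 0x3 = 2  ←
mode [6+:1] = (word>>6) & 0x1 = 0
tag [7+:1] = (word>>7) & 0x1 = 1

2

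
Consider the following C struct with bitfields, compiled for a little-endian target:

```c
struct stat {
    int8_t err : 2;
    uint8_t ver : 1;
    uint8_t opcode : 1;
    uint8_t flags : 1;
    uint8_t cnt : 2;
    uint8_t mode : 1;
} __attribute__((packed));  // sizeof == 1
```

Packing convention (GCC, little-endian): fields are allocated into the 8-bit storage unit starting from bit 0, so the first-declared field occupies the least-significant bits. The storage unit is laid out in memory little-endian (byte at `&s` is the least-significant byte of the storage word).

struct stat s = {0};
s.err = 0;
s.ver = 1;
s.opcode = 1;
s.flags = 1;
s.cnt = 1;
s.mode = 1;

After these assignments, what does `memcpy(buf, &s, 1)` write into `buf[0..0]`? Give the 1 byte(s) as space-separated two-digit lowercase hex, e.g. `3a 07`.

bc

[0+:2] err=0 & 0x3 = 0x0; word=0x00
[2+:1] ver=1 & 0x1 = 0x1; word=0x04
[3+:1] opcode=1 & 0x1 = 0x1; word=0x0c
[4+:1] flags=1 & 0x1 = 0x1; word=0x1c
[5+:2] cnt=1 & 0x3 = 0x1; word=0x3c
[7+:1] mode=1 & 0x1 = 0x1; word=0xbc
word = 0xbc → little-endian bytes:
  [0]=0xbc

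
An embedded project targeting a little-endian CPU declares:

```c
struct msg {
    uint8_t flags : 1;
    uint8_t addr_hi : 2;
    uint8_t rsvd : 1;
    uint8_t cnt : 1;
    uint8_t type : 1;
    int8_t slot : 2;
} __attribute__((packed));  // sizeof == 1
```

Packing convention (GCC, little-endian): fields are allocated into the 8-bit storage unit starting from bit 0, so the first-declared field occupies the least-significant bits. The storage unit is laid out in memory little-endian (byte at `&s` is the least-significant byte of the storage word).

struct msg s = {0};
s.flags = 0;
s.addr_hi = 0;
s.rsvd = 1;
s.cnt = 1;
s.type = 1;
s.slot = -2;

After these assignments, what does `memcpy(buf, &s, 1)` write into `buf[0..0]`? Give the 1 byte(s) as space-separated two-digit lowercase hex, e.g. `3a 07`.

[0+:1] flags=0 & 0x1 = 0x0; word=0x00
[1+:2] addr_hi=0 & 0x3 = 0x0; word=0x00
[3+:1] rsvd=1 & 0x1 = 0x1; word=0x08
[4+:1] cnt=1 & 0x1 = 0x1; word=0x18
[5+:1] type=1 & 0x1 = 0x1; word=0x38
[6+:2] slot=-2 & 0x3 = 0x2; word=0xb8
word = 0xb8 → little-endian bytes:
  [0]=0xb8

b8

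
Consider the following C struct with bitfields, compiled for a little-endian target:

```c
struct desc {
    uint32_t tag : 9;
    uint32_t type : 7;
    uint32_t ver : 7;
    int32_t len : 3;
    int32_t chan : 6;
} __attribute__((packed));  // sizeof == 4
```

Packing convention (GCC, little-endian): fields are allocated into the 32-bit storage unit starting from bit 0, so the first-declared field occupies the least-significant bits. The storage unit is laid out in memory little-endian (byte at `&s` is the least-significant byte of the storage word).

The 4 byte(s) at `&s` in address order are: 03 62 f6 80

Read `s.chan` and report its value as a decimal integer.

[0]=0x03 [1]=0x62 [2]=0xf6 [3]=0x80 (little-endian) → word 0x80f66203
tag:9 @ bit 0 → (0x80f66203>>0)&0x1ff = 0x3
type:7 @ bit 9 → (0x80f66203>>9)&0x7f = 0x31
ver:7 @ bit 16 → (0x80f66203>>16)&0x7f = 0x76
len:3 @ bit 23 → (0x80f66203>>23)&0x7 = 0x1
chan:6 @ bit 26 → (0x80f66203>>26)&0x3f = 0x20  ←
chan signed 6b, MSB=1: 32 - 64 = -32

-32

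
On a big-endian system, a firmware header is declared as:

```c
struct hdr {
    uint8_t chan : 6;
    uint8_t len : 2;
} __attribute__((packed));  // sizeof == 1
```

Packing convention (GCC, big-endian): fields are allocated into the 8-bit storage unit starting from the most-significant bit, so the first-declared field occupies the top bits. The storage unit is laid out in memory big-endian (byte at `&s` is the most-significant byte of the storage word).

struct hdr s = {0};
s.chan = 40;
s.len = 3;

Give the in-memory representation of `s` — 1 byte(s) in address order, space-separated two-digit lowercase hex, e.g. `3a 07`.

a3

[2+:6] chan=40 & 0x3f = 0x28; word=0xa0
[0+:2] len=3 & 0x3 = 0x3; word=0xa3
word = 0xa3 → big-endian bytes:
  [0]=0xa3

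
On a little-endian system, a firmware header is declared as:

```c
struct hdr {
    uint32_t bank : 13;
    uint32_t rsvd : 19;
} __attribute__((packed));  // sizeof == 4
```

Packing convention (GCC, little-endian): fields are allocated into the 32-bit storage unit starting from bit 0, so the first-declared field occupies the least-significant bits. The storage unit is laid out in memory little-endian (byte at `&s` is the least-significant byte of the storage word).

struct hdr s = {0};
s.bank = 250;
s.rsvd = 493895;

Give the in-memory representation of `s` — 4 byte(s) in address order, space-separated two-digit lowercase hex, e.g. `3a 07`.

fa e0 28 f1

[0+:13] bank=250 & 0x1fff = 0xfa; word=0x000000fa
[13+:19] rsvd=493895 & 0x7ffff = 0x78947; word=0xf128e0fa
word = 0xf128e0fa → little-endian bytes:
  [0]=0xfa  [1]=0xe0  [2]=0x28  [3]=0xf1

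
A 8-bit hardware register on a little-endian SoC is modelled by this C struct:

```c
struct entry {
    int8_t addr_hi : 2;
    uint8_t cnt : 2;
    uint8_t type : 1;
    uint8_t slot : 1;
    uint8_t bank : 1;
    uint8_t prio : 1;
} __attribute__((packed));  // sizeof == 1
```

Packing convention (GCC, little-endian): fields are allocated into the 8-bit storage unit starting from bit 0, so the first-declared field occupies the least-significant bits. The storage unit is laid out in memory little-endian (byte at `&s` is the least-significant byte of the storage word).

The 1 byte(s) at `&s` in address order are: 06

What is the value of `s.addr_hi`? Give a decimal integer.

[0]=0x06 (little-endian) → word 0x06
addr_hi:2 @ bit 0 → (0x06>>0)&0x3 = 0x2  ←
cnt:2 @ bit 2 → (0x06>>2)&0x3 = 0x1
type:1 @ bit 4 → (0x06>>4)&0x1 = 0x0
slot:1 @ bit 5 → (0x06>>5)&0x1 = 0x0
bank:1 @ bit 6 → (0x06>>6)&0x1 = 0x0
prio:1 @ bit 7 → (0x06>>7)&0x1 = 0x0
addr_hi signed 2b, MSB=1: 2 - 4 = -2

-2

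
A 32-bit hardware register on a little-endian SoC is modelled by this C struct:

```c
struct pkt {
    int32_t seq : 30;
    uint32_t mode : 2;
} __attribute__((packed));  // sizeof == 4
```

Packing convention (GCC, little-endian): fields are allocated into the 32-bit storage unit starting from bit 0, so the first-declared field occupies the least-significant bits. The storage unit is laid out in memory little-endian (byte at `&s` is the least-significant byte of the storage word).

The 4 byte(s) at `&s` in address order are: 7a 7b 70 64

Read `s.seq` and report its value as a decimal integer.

-462390406

[0]=0x7a [1]=0x7b [2]=0x70 [3]=0x64 (little-endian) → word 0x64707b7a
seq:30 @ bit 0 → (0x64707b7a>>0)&0x3fffffff = 0x24707b7a  ←
mode:2 @ bit 30 → (0x64707b7a>>30)&0x3 = 0x1
seq signed 30b, MSB=1: 611351418 - 1073741824 = -462390406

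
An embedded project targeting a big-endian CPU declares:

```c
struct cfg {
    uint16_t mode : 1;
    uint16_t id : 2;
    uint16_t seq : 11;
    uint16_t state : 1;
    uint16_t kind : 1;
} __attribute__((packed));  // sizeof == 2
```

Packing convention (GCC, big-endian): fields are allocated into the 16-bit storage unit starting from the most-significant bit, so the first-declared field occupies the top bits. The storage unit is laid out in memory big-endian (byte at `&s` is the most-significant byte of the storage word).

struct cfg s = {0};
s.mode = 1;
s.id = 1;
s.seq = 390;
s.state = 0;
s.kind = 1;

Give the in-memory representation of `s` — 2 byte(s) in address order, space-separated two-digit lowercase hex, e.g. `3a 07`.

a6 19

[15+:1] mode=1 & 0x1 = 0x1; word=0x8000
[13+:2] id=1 & 0x3 = 0x1; word=0xa000
[2+:11] seq=390 & 0x7ff = 0x186; word=0xa618
[1+:1] state=0 & 0x1 = 0x0; word=0xa618
[0+:1] kind=1 & 0x1 = 0x1; word=0xa619
word = 0xa619 → big-endian bytes:
  [0]=0xa6  [1]=0x19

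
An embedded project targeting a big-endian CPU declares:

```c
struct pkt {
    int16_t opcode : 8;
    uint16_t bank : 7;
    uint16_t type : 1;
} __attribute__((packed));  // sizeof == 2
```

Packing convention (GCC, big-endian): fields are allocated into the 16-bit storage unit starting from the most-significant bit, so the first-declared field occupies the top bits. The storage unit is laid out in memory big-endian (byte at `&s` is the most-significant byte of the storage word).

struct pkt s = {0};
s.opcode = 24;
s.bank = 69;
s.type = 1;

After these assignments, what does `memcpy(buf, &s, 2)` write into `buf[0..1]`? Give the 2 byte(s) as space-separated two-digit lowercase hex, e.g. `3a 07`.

opcode:8 = 24 → 0x18 << 8 → word 0x1800
bank:7 = 69 → 0x45 << 1 → word 0x188a
type:1 = 1 → 0x1 << 0 → word 0x188b
word = 0x188b → big-endian bytes:
  [0]=0x18  [1]=0x8b

18 8b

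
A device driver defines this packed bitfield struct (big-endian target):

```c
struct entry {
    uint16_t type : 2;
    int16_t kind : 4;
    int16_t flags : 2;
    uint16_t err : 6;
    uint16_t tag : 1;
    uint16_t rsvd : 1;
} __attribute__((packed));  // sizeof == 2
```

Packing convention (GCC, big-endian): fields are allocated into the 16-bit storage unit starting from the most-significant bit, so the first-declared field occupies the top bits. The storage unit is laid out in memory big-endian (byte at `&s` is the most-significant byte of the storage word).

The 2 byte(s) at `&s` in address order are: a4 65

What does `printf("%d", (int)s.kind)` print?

[0]=0xa4 [1]=0x65 (big-endian) → word 0xa465
type:2 @ bit 14 → (0xa465>>14)&0x3 = 0x2
kind:4 @ bit 10 → (0xa465>>10)&0xf = 0x9  ←
flags:2 @ bit 8 → (0xa465>>8)&0x3 = 0x0
err:6 @ bit 2 → (0xa465>>2)&0x3f = 0x19
tag:1 @ bit 1 → (0xa465>>1)&0x1 = 0x0
rsvd:1 @ bit 0 → (0xa465>>0)&0x1 = 0x1
kind signed 4b, MSB=1: 9 - 16 = -7

-7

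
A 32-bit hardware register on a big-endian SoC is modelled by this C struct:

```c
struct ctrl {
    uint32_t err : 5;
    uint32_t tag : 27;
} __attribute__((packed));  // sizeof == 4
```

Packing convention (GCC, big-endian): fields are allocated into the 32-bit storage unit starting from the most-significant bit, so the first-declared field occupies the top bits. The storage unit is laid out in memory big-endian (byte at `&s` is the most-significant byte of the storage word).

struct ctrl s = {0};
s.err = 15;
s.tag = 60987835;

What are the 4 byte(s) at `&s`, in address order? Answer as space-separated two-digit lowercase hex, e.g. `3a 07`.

[27+:5] err=15 & 0x1f = 0xf; word=0x78000000
[0+:27] tag=60987835 & 0x7ffffff = 0x3a299bb; word=0x7ba299bb
word = 0x7ba299bb → big-endian bytes:
  [0]=0x7b  [1]=0xa2  [2]=0x99  [3]=0xbb

7b a2 99 bb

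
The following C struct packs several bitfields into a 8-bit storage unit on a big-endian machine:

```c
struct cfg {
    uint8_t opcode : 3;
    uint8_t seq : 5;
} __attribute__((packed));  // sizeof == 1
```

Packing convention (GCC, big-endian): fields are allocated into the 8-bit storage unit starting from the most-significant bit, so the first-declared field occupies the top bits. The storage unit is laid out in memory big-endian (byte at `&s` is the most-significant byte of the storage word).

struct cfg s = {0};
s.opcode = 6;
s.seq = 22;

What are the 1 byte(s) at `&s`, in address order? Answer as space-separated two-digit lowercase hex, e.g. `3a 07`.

d6

opcode:3 = 6 → 0x6 << 5 → word 0xc0
seq:5 = 22 → 0x16 << 0 → word 0xd6
word = 0xd6 → big-endian bytes:
  [0]=0xd6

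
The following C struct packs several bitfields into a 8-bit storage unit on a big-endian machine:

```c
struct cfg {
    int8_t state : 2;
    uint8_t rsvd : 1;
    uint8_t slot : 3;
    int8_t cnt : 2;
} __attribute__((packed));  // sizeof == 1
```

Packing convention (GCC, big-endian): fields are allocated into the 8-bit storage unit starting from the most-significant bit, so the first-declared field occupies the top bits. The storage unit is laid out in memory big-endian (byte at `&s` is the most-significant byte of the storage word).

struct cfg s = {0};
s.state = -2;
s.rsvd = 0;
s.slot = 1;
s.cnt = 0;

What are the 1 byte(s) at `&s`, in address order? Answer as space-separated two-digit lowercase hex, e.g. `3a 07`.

84

state:2 = -2 → 0x2 << 6 → word 0x80
rsvd:1 = 0 → 0x0 << 5 → word 0x80
slot:3 = 1 → 0x1 << 2 → word 0x84
cnt:2 = 0 → 0x0 << 0 → word 0x84
word = 0x84 → big-endian bytes:
  [0]=0x84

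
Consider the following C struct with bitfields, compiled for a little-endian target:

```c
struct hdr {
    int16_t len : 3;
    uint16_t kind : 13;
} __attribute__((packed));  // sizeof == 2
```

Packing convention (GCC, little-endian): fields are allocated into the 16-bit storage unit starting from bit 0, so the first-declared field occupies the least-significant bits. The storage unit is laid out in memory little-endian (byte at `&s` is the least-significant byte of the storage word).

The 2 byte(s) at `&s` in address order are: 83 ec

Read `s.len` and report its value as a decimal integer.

[0]=0x83 [1]=0xec (little-endian) → word 0xec83
len:3 @ bit 0 → (0xec83>>0)&0x7 = 0x3  ←
kind:13 @ bit 3 → (0xec83>>3)&0x1fff = 0x1d90
len signed 3b, MSB=0: value = 3

3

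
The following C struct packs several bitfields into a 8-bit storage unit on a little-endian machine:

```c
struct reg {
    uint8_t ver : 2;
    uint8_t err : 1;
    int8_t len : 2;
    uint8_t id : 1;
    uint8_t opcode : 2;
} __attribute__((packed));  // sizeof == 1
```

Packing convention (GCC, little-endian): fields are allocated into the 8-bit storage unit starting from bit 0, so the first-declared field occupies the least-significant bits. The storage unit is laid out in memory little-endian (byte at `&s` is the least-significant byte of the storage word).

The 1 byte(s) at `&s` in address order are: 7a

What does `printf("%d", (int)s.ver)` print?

2

[0]=0x7a (little-endian) → word 0x7a
ver:2 @ bit 0 → (0x7a>>0)&0x3 = 0x2  ←
err:1 @ bit 2 → (0x7a>>2)&0x1 = 0x0
len:2 @ bit 3 → (0x7a>>3)&0x3 = 0x3
id:1 @ bit 5 → (0x7a>>5)&0x1 = 0x1
opcode:2 @ bit 6 → (0x7a>>6)&0x3 = 0x1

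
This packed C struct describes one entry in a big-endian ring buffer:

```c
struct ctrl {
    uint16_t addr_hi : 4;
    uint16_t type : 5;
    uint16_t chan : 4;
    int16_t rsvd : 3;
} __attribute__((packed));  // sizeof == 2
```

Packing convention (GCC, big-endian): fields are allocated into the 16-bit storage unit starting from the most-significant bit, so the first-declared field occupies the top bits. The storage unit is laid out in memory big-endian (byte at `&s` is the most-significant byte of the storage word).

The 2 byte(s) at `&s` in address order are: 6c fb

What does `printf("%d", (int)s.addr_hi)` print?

6

[0]=0x6c [1]=0xfb (big-endian) → word 0x6cfb
addr_hi [12+:4] = (word>>12) & 0xf = 6  ←
type [7+:5] = (word>>7) & 0x1f = 25
chan [3+:4] = (word>>3) & 0xf = 15
rsvd [0+:3] = (word>>0) & 0x7 = 3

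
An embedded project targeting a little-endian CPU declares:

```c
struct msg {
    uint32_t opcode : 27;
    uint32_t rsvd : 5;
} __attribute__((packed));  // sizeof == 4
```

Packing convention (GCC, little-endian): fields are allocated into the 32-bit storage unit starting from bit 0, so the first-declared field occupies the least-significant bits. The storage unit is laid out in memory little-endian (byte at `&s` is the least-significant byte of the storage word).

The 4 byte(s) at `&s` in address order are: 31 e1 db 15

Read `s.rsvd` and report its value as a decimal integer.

[0]=0x31 [1]=0xe1 [2]=0xdb [3]=0x15 (little-endian) → word 0x15dbe131
opcode [0+:27] = (word>>0) & 0x7ffffff = 98296113
rsvd [27+:5] = (word>>27) & 0x1f = 2  ←

2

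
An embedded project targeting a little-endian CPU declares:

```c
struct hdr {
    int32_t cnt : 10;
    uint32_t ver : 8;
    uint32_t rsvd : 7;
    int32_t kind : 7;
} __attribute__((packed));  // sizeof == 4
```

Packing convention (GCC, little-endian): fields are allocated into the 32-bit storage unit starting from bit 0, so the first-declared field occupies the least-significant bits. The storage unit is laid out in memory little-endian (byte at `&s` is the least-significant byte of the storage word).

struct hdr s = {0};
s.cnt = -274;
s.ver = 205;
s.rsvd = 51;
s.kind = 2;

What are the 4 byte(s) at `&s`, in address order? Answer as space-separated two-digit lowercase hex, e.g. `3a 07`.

ee 36 cf 04

cnt:10 = -274 → 0x2ee << 0 → word 0x000002ee
ver:8 = 205 → 0xcd << 10 → word 0x000336ee
rsvd:7 = 51 → 0x33 << 18 → word 0x00cf36ee
kind:7 = 2 → 0x2 << 25 → word 0x04cf36ee
word = 0x04cf36ee → little-endian bytes:
  [0]=0xee  [1]=0x36  [2]=0xcf  [3]=0x04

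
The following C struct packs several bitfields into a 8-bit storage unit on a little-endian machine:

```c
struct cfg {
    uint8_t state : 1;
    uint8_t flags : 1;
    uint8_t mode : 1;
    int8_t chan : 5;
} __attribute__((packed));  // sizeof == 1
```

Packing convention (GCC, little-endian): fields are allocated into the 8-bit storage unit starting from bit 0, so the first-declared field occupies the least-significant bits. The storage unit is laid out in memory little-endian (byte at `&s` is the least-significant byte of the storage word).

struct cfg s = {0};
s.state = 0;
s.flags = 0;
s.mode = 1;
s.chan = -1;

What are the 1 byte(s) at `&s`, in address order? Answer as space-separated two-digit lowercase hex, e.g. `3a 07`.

fc

[0+:1] state=0 & 0x1 = 0x0; word=0x00
[1+:1] flags=0 & 0x1 = 0x0; word=0x00
[2+:1] mode=1 & 0x1 = 0x1; word=0x04
[3+:5] chan=-1 & 0x1f = 0x1f; word=0xfc
word = 0xfc → little-endian bytes:
  [0]=0xfc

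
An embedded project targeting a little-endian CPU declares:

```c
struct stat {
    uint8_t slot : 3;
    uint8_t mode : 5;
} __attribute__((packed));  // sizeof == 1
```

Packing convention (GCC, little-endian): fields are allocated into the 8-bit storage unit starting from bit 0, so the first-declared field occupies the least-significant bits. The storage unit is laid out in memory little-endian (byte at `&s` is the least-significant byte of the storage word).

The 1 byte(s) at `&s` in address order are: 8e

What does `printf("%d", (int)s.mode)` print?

[0]=0x8e (little-endian) → word 0x8e
slot:3 @ bit 0 → (0x8e>>0)&0x7 = 0x6
mode:5 @ bit 3 → (0x8e>>3)&0x1f = 0x11  ←

17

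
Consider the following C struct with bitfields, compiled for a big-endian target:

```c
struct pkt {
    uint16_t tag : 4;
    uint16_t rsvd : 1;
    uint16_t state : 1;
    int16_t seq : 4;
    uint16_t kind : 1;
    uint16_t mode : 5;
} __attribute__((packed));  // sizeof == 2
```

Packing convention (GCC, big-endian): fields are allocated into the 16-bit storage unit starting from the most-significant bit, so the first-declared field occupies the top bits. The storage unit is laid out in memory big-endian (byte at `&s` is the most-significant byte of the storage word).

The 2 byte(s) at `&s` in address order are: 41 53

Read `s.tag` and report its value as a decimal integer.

[0]=0x41 [1]=0x53 (big-endian) → word 0x4153
tag:4 @ bit 12 → (0x4153>>12)&0xf = 0x4  ←
rsvd:1 @ bit 11 → (0x4153>>11)&0x1 = 0x0
state:1 @ bit 10 → (0x4153>>10)&0x1 = 0x0
seq:4 @ bit 6 → (0x4153>>6)&0xf = 0x5
kind:1 @ bit 5 → (0x4153>>5)&0x1 = 0x0
mode:5 @ bit 0 → (0x4153>>0)&0x1f = 0x13

4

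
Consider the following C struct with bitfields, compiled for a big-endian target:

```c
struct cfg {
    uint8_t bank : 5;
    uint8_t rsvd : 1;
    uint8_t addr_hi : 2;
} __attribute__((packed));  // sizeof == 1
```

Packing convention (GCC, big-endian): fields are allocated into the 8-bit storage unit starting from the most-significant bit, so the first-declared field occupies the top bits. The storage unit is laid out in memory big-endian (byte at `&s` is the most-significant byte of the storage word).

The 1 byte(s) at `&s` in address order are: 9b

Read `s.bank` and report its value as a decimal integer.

[0]=0x9b (big-endian) → word 0x9b
bank [3+:5] = (word>>3) & 0x1f = 19  ←
rsvd [2+:1] = (word>>2) & 0x1 = 0
addr_hi [0+:2] = (word>>0) & 0x3 = 3

19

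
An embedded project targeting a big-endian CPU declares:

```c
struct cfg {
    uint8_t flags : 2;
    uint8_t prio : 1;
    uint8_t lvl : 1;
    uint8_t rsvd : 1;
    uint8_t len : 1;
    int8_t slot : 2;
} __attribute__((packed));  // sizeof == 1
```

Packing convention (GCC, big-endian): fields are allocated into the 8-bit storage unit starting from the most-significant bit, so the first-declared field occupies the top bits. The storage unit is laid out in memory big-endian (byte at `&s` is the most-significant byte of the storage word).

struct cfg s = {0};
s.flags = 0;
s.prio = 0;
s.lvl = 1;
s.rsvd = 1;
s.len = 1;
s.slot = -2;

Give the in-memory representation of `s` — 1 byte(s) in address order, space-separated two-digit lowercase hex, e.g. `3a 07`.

[6+:2] flags=0 & 0x3 = 0x0; word=0x00
[5+:1] prio=0 & 0x1 = 0x0; word=0x00
[4+:1] lvl=1 & 0x1 = 0x1; word=0x10
[3+:1] rsvd=1 & 0x1 = 0x1; word=0x18
[2+:1] len=1 & 0x1 = 0x1; word=0x1c
[0+:2] slot=-2 & 0x3 = 0x2; word=0x1e
word = 0x1e → big-endian bytes:
  [0]=0x1e

1e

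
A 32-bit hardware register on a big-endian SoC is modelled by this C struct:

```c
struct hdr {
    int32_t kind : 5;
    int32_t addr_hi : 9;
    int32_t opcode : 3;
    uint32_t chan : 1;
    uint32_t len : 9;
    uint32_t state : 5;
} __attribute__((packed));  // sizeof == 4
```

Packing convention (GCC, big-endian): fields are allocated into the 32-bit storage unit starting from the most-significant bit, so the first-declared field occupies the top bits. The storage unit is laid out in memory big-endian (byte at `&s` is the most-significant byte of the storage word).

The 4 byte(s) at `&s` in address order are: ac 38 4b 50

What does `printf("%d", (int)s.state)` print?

16

[0]=0xac [1]=0x38 [2]=0x4b [3]=0x50 (big-endian) → word 0xac384b50
kind:5 @ bit 27 → (0xac384b50>>27)&0x1f = 0x15
addr_hi:9 @ bit 18 → (0xac384b50>>18)&0x1ff = 0x10e
opcode:3 @ bit 15 → (0xac384b50>>15)&0x7 = 0x0
chan:1 @ bit 14 → (0xac384b50>>14)&0x1 = 0x1
len:9 @ bit 5 → (0xac384b50>>5)&0x1ff = 0x5a
state:5 @ bit 0 → (0xac384b50>>0)&0x1f = 0x10  ←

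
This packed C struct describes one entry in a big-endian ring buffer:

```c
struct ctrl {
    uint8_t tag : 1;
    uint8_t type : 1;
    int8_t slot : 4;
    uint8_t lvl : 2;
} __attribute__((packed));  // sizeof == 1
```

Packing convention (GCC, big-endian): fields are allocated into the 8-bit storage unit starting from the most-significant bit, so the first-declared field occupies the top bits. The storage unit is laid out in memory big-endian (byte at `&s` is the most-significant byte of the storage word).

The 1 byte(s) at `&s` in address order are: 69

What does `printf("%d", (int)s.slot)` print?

-6

[0]=0x69 (big-endian) → word 0x69
tag:1 @ bit 7 → (0x69>>7)&0x1 = 0x0
type:1 @ bit 6 → (0x69>>6)&0x1 = 0x1
slot:4 @ bit 2 → (0x69>>2)&0xf = 0xa  ←
lvl:2 @ bit 0 → (0x69>>0)&0x3 = 0x1
slot signed 4b, MSB=1: 10 - 16 = -6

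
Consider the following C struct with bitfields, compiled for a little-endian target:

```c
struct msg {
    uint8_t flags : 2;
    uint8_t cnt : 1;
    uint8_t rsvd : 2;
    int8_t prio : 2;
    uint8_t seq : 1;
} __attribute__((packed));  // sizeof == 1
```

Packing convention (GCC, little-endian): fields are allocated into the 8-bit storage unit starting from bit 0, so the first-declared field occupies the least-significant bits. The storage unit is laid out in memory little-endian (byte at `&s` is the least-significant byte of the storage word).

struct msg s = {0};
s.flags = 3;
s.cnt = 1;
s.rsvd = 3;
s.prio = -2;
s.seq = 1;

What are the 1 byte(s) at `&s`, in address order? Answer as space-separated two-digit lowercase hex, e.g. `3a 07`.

flags (2b) val=3 bits=0x3 at bit 0: 0x03
cnt (1b) val=1 bits=0x1 at bit 2: 0x07
rsvd (2b) val=3 bits=0x3 at bit 3: 0x1f
prio (2b) val=-2 bits=0x2 at bit 5: 0x5f
seq (1b) val=1 bits=0x1 at bit 7: 0xdf
word = 0xdf → little-endian bytes:
  [0]=0xdf

df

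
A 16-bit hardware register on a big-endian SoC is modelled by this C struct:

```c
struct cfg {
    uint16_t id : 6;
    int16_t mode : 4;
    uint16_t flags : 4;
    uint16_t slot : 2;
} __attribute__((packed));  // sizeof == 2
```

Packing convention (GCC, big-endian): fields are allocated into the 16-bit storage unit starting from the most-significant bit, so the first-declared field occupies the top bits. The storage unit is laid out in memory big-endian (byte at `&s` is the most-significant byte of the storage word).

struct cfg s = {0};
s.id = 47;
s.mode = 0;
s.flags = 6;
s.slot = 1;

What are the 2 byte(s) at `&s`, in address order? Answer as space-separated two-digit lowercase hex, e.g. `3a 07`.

bc 19

[10+:6] id=47 & 0x3f = 0x2f; word=0xbc00
[6+:4] mode=0 & 0xf = 0x0; word=0xbc00
[2+:4] flags=6 & 0xf = 0x6; word=0xbc18
[0+:2] slot=1 & 0x3 = 0x1; word=0xbc19
word = 0xbc19 → big-endian bytes:
  [0]=0xbc  [1]=0x19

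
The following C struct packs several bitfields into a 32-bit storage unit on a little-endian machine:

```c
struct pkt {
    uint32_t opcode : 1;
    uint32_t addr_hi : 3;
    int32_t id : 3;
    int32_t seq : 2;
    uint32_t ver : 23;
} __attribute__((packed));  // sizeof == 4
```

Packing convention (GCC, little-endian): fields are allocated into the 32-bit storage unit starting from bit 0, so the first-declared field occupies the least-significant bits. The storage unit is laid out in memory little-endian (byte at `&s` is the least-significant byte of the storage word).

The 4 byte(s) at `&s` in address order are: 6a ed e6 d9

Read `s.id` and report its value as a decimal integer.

-2

[0]=0x6a [1]=0xed [2]=0xe6 [3]=0xd9 (little-endian) → word 0xd9e6ed6a
opcode:1 @ bit 0 → (0xd9e6ed6a>>0)&0x1 = 0x0
addr_hi:3 @ bit 1 → (0xd9e6ed6a>>1)&0x7 = 0x5
id:3 @ bit 4 → (0xd9e6ed6a>>4)&0x7 = 0x6  ←
seq:2 @ bit 7 → (0xd9e6ed6a>>7)&0x3 = 0x2
ver:23 @ bit 9 → (0xd9e6ed6a>>9)&0x7fffff = 0x6cf376
id signed 3b, MSB=1: 6 - 8 = -2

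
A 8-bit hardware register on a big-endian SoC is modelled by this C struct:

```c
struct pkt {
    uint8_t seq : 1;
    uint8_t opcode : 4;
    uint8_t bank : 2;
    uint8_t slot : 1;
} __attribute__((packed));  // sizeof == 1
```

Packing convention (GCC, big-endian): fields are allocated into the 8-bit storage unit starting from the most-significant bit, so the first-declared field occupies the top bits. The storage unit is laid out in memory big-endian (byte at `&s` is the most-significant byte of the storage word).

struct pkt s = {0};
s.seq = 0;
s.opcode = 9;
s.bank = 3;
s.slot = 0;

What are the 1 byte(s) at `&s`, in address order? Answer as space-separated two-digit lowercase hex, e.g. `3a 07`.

4e

seq (1b) val=0 bits=0x0 at bit 7: 0x00
opcode (4b) val=9 bits=0x9 at bit 3: 0x48
bank (2b) val=3 bits=0x3 at bit 1: 0x4e
slot (1b) val=0 bits=0x0 at bit 0: 0x4e
word = 0x4e → big-endian bytes:
  [0]=0x4e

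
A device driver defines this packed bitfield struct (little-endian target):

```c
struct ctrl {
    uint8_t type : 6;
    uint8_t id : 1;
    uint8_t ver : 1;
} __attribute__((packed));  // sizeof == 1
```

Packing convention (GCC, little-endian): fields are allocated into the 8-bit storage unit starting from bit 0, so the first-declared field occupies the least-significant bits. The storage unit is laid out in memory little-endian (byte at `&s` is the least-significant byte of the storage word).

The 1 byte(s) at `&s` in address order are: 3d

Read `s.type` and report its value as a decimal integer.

61

[0]=0x3d (little-endian) → word 0x3d
type [0+:6] = (word>>0) & 0x3f = 61  ←
id [6+:1] = (word>>6) & 0x1 = 0
ver [7+:1] = (word>>7) & 0x1 = 0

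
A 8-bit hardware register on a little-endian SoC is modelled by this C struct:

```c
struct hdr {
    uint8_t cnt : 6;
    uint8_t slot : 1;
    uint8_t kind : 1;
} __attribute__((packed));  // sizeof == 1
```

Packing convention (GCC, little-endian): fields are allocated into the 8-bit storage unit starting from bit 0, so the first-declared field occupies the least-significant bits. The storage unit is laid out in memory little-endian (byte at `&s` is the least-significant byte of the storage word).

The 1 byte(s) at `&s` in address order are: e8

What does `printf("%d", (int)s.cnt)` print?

[0]=0xe8 (little-endian) → word 0xe8
cnt [0+:6] = (word>>0) & 0x3f = 40  ←
slot [6+:1] = (word>>6) & 0x1 = 1
kind [7+:1] = (word>>7) & 0x1 = 1

40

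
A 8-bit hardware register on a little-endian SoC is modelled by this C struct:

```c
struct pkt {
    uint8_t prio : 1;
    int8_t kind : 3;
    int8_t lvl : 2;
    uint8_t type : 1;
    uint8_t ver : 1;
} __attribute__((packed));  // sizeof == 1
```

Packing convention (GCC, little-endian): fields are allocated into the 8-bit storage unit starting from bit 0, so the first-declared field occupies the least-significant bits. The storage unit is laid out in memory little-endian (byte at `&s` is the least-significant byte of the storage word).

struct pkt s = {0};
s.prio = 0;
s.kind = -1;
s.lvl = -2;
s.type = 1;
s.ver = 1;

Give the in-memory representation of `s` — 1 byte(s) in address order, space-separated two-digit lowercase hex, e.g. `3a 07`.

ee

prio:1 = 0 → 0x0 << 0 → word 0x00
kind:3 = -1 → 0x7 << 1 → word 0x0e
lvl:2 = -2 → 0x2 << 4 → word 0x2e
type:1 = 1 → 0x1 << 6 → word 0x6e
ver:1 = 1 → 0x1 << 7 → word 0xee
word = 0xee → little-endian bytes:
  [0]=0xee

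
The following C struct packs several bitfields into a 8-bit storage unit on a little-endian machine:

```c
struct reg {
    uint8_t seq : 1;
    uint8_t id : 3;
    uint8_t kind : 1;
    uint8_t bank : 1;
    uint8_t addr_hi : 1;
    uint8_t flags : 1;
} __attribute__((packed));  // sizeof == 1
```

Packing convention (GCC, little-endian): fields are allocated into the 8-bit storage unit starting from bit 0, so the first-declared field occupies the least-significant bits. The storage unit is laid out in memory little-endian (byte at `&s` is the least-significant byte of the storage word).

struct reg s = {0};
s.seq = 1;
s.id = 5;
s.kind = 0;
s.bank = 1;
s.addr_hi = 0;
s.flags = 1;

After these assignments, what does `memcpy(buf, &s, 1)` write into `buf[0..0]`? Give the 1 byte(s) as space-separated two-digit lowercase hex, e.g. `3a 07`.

[0+:1] seq=1 & 0x1 = 0x1; word=0x01
[1+:3] id=5 & 0x7 = 0x5; word=0x0b
[4+:1] kind=0 & 0x1 = 0x0; word=0x0b
[5+:1] bank=1 & 0x1 = 0x1; word=0x2b
[6+:1] addr_hi=0 & 0x1 = 0x0; word=0x2b
[7+:1] flags=1 & 0x1 = 0x1; word=0xab
word = 0xab → little-endian bytes:
  [0]=0xab

ab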